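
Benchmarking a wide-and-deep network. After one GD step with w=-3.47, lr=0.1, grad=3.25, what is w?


w_new = w - α·∇
= -3.47 - 0.1·3.25
= -3.47 - 0.325
= -3.795

-3.795


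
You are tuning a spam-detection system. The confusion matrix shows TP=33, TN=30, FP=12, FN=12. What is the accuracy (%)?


Accuracy = (TP+TN)/(TP+TN+FP+FN)
= (33+30)/(87)
= 63/87 = 72.41%

72.41%


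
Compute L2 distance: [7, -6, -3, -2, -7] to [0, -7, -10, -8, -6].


d = √((7-0)² + (-6+ 7)² + (-3+ 10)² + (-2+ 8)² + (-7+ 6)²)
  = √(49 + 1 + 49 + 36 + 1)
  = √136 = 11.6619

11.6619


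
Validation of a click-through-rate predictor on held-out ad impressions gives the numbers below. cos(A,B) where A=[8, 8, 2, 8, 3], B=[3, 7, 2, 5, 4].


A·B = 8·3 + 8·7 + 2·2 + 8·5 + 3·4 = 136
‖A‖ = √205 = 14.3178, ‖B‖ = √103 = 10.1489
cos = 136/(√205·√103) = 136/√21115 = 0.9359

0.9359


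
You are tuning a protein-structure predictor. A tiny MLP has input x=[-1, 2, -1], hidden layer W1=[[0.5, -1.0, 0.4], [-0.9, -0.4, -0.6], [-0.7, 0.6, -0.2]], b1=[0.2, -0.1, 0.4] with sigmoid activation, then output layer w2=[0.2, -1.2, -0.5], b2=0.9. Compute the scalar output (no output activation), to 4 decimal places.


z1[0] = (0.5)·(-1) + (-1.0)·(2) + (0.4)·(-1) + 0.2 = -2.7
z1[1] = (-0.9)·(-1) + (-0.4)·(2) + (-0.6)·(-1) - 0.1 = 0.6
z1[2] = (-0.7)·(-1) + (0.6)·(2) + (-0.2)·(-1) + 0.4 = 2.5
h = sigmoid(z1) = [0.063, 0.6457, 0.9241]
output = (0.2)·(0.063) + (-1.2)·(0.6457) + (-0.5)·(0.9241) + 0.9 = -0.3243

-0.3243


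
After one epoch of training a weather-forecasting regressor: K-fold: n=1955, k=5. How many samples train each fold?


Fold size = 1955/5 = 391
Training per fold = 1955 - 391 = 1564

1564


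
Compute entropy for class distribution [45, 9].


Probabilities: [45/54, 9/54] ≈ [0.8333, 0.1667]
H = -((45/54)·log₂(45/54) + (9/54)·log₂(9/54))
  = 0.65 bits

0.65 bits


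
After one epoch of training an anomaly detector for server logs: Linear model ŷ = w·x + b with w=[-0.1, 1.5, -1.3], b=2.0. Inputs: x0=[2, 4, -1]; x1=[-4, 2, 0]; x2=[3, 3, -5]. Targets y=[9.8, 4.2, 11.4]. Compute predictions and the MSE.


ŷ0 = (-0.1)·(2) + (1.5)·(4) + (-1.3)·(-1) + 2.0 = 9.1
ŷ1 = (-0.1)·(-4) + (1.5)·(2) + (-1.3)·(0) + 2.0 = 5.4
ŷ2 = (-0.1)·(3) + (1.5)·(3) + (-1.3)·(-5) + 2.0 = 12.7
errors² = [0.49, 1.44, 1.69]
MSE = 3.6200/3 = 1.2067

1.2067


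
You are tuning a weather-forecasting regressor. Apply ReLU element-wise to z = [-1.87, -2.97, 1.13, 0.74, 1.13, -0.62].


ReLU(-1.87) = max(0, -1.87) = 0.0
ReLU(-2.97) = max(0, -2.97) = 0.0
ReLU(1.13) = max(0, 1.13) = 1.13
ReLU(0.74) = max(0, 0.74) = 0.74
ReLU(1.13) = max(0, 1.13) = 1.13
ReLU(-0.62) = max(0, -0.62) = 0.0
result = [0.0, 0.0, 1.13, 0.74, 1.13, 0.0]

[0.0, 0.0, 1.13, 0.74, 1.13, 0.0]


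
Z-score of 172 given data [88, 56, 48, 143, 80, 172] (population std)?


μ = 97.8333, σ = 45.0719
z = (172 - 97.8333)/45.0719 = 1.6455

1.6455


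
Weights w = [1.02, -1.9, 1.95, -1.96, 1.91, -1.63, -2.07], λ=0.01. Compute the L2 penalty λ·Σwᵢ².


‖w‖₂² = (1.02)² + (-1.9)² + (1.95)² + (-1.96)² + (1.91)² + (-1.63)² + (-2.07)²
     = 1.0404 + 3.61 + 3.8025 + 3.8416 + 3.6481 + 2.6569 + 4.2849
     = 22.8844
λ·‖w‖₂² = 0.01·22.8844 = 0.228844

0.228844


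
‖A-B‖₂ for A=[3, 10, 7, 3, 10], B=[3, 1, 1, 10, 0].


d = √((3-3)² + (10-1)² + (7-1)² + (3-10)² + (10-0)²)
  = √(0 + 81 + 36 + 49 + 100)
  = √266 = 16.3095

16.3095


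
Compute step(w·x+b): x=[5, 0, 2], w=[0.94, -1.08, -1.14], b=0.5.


z = (5)·(0.94) + (0)·(-1.08) + (2)·(-1.14) + 0.5
  = 2.92
step(z) = 1 (z≥0)

1


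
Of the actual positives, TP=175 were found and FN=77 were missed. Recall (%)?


Recall = TP/(TP+FN)
= 175/(175+77)
= 175/252 = 69.44%

69.44%


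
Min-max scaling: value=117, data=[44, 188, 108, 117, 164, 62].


min=44, max=188
(117-44)/(188-44) = 73/144 = 0.5069

0.5069


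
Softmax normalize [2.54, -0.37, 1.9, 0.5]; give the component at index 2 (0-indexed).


Exponentials: e^2.54=12.6797, e^-0.37=0.6907, e^1.9=6.6859, e^0.5=1.6487
Sum = 21.705
Softmax = [0.5842, 0.0318, 0.308, 0.076]
p[2] = 6.6859/21.705 = 0.308

0.308


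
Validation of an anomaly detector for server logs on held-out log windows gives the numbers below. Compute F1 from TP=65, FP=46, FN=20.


Precision = 65/111 = 0.5856
Recall = 65/85 = 0.7647
F1 = 2·P·R/(P+R) = 2·TP/(2·TP+FP+FN) = 130/(130+46+20) = 130/196 = 0.6633

0.6633


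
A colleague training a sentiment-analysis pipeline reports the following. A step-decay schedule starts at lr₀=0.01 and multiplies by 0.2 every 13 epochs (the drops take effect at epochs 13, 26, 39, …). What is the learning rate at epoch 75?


n_drops = ⌊75/13⌋ = 5
lr = 0.01·0.2^5 = 0.01·0.00032 = 0.0000032

0.0000032


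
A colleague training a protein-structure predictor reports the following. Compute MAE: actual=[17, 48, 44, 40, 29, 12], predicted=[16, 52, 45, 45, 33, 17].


Absolute errors: |17-16|=1, |48-52|=4, |44-45|=1, |40-45|=5, |29-33|=4, |12-17|=5
Sum = 20
MAE = 20/6 = 10/3

10/3


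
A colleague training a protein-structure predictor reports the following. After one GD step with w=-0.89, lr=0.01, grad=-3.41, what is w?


w_new = w - α·∇
= -0.89 - 0.01·-3.41
= -0.89 + 0.0341
= -0.8559

-0.8559


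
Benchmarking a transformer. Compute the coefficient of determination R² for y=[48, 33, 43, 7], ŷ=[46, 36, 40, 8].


ȳ = 32.75
SS_res = Σ(y-ŷ)² = 23
SS_tot = Σ(y-ȳ)² = 1000.75
R² = 1 - SS_res/SS_tot = 1 - 0.023 = 0.977

0.977


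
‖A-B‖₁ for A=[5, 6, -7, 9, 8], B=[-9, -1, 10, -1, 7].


d = |5+ 9| + |6+ 1| + |-7-10| + |9+ 1| + |8-7|
  = 14 + 7 + 17 + 10 + 1
  = 49

49


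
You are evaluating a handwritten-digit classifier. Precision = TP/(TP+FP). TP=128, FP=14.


Precision = TP/(TP+FP)
= 128/(128+14)
= 128/142 = 90.14%

90.14%


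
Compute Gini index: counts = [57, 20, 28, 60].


Probabilities: [57/165, 20/165, 28/165, 60/165] ≈ [0.3455, 0.1212, 0.1697, 0.3636]
Σpᵢ² = (3249 + 400 + 784 + 3600)/165² = 8033/27225
Gini = 1 - Σpᵢ² = 1 - 8033/27225 = 0.7049

0.7049


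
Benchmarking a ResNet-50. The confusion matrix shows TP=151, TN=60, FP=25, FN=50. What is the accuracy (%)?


Accuracy = (TP+TN)/(TP+TN+FP+FN)
= (151+60)/(286)
= 211/286 = 73.78%

73.78%


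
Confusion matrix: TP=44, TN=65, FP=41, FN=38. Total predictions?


Total = TP + TN + FP + FN
= 44 + 65 + 41 + 38
= 188
(Predicted positive: 85, predicted negative: 103)

188


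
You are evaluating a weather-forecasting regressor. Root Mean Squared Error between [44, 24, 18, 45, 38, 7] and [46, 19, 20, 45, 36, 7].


MSE = 37/6 = 6.1667
RMSE = √(37/6) = 2.4833

2.4833


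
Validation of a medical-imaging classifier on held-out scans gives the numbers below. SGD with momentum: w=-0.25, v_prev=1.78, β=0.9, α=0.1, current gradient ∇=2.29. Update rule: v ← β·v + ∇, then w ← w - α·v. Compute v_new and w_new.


v_new = 0.9·1.78 + 2.29 = 1.602 + 2.29 = 3.892
w_new = -0.25 - 0.1·3.892 = -0.25 - 0.3892 = -0.6392

v_new=3.892, w_new=-0.6392


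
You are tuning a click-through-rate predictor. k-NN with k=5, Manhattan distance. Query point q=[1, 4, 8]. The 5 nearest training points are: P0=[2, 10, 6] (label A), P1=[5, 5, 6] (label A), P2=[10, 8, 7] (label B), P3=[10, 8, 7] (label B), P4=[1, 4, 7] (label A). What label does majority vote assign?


d(q,P0) = 9  (label A)
d(q,P1) = 7  (label A)
d(q,P2) = 14  (label B)
d(q,P3) = 14  (label B)
d(q,P4) = 1  (label A)
Votes: A=3, B=2
Majority → A

A


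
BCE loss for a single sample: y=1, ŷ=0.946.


BCE = -[y·ln(p) + (1-y)·ln(1-p)]
= -1·ln(0.946) - 0
= -ln(0.946) = 0.0555

0.0555


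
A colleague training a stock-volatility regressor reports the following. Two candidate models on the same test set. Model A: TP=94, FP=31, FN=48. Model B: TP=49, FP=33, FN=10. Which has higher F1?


Model A: P=94/125=0.752, R=94/142=0.662, F1=2PR/(P+R)=2TP/(2TP+FP+FN)=188/267=0.7041
Model B: P=49/82=0.5976, R=49/59=0.8305, F1=2PR/(P+R)=2TP/(2TP+FP+FN)=98/141=0.695
0.7041 > 0.695 → Model A

Model A


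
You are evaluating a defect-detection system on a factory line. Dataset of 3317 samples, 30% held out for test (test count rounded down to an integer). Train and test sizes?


Test = ⌊3317·30/100⌋ = 995
Train = 3317 - 995 = 2322

Train: 2322, Test: 995


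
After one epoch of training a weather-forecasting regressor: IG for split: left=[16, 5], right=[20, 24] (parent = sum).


Parent = [36, 29], H_parent = 0.9916
H_left = 0.7919 (n=21), H_right = 0.994 (n=44)
H_children = (21/65)·0.7919 + (44/65)·0.994 = 0.9287
IG = 0.9916 - 0.9287 = 0.0629

0.0629


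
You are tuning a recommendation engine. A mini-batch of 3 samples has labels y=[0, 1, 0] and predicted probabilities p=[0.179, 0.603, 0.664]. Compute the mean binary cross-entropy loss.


L[0] = -ln(1-0.179) = -ln(0.821) = 0.1972
L[1] = -ln(0.603) = 0.5058
L[2] = -ln(1-0.664) = -ln(0.336) = 1.0906
mean = (0.1972 + 0.5058 + 1.0906)/3 = 0.5979

0.5979


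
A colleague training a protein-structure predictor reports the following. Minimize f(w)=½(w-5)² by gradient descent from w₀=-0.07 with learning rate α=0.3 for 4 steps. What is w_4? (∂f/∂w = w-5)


step 1: grad = -0.07-5 = -5.07; w = -0.07 - 0.3·(-5.07) = 1.451
step 2: grad = 1.451-5 = -3.549; w = 1.451 - 0.3·(-3.549) = 2.5157
step 3: grad = 2.5157-5 = -2.4843; w = 2.5157 - 0.3·(-2.4843) = 3.26099
step 4: grad = 3.26099-5 = -1.73901; w = 3.26099 - 0.3·(-1.73901) = 3.782693

3.782693


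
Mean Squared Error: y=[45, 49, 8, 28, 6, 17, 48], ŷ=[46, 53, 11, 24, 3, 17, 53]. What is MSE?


Squared errors: (45-46)²=1, (49-53)²=16, (8-11)²=9, (28-24)²=16, (6-3)²=9, (17-17)²=0, (48-53)²=25
Sum = 76
MSE = 76/7 = 76/7

76/7


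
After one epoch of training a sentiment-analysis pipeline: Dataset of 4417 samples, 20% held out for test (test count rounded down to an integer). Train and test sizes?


Test = ⌊4417·20/100⌋ = 883
Train = 4417 - 883 = 3534

Train: 3534, Test: 883


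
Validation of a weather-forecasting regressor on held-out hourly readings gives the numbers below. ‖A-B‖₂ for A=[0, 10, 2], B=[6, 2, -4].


d = √((0-6)² + (10-2)² + (2+ 4)²)
  = √(36 + 64 + 36)
  = √136 = 11.6619

11.6619


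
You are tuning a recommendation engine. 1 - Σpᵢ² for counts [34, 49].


Probabilities: [34/83, 49/83] ≈ [0.4096, 0.5904]
Σpᵢ² = (1156 + 2401)/83² = 3557/6889
Gini = 1 - Σpᵢ² = 1 - 3557/6889 = 0.4837

0.4837


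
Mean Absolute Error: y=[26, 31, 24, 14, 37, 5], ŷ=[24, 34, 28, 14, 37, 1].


Absolute errors: |26-24|=2, |31-34|=3, |24-28|=4, |14-14|=0, |37-37|=0, |5-1|=4
Sum = 13
MAE = 13/6 = 13/6

13/6


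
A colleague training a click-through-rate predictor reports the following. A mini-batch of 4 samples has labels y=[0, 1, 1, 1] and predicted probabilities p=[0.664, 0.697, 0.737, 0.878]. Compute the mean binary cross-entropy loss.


L[0] = -ln(1-0.664) = -ln(0.336) = 1.0906
L[1] = -ln(0.697) = 0.361
L[2] = -ln(0.737) = 0.3052
L[3] = -ln(0.878) = 0.1301
mean = (1.0906 + 0.361 + 0.3052 + 0.1301)/4 = 0.4717

0.4717


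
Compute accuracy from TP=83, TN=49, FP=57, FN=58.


Accuracy = (TP+TN)/(TP+TN+FP+FN)
= (83+49)/(247)
= 132/247 = 53.44%

53.44%


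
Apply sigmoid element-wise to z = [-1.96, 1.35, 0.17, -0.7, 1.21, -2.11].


σ(-1.96) = 1/(1+e^1.96) = 0.1235
σ(1.35) = 1/(1+e^-1.35) = 0.7941
σ(0.17) = 1/(1+e^-0.17) = 0.5424
σ(-0.7) = 1/(1+e^0.7) = 0.3318
σ(1.21) = 1/(1+e^-1.21) = 0.7703
σ(-2.11) = 1/(1+e^2.11) = 0.1081
result = [0.1235, 0.7941, 0.5424, 0.3318, 0.7703, 0.1081]

[0.1235, 0.7941, 0.5424, 0.3318, 0.7703, 0.1081]


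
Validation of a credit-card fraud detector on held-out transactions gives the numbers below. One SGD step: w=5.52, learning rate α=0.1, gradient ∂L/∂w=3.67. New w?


w_new = w - α·∇
= 5.52 - 0.1·3.67
= 5.52 - 0.367
= 5.153

5.153


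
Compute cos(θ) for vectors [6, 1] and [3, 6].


A·B = 6·3 + 1·6 = 24
‖A‖ = √37 = 6.0828, ‖B‖ = √45 = 6.7082
cos = 24/(√37·√45) = 24/√1665 = 0.5882

0.5882


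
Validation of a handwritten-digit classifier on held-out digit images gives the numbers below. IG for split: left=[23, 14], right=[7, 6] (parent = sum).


Parent = [30, 20], H_parent = 0.971
H_left = 0.9569 (n=37), H_right = 0.9957 (n=13)
H_children = (37/50)·0.9569 + (13/50)·0.9957 = 0.967
IG = 0.971 - 0.967 = 0.004

0.004


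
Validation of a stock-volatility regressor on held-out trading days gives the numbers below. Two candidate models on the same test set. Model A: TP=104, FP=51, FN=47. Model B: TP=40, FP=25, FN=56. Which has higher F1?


Model A: P=104/155=0.671, R=104/151=0.6887, F1=2PR/(P+R)=2TP/(2TP+FP+FN)=208/306=0.6797
Model B: P=40/65=0.6154, R=40/96=0.4167, F1=2PR/(P+R)=2TP/(2TP+FP+FN)=80/161=0.4969
0.6797 > 0.4969 → Model A

Model A


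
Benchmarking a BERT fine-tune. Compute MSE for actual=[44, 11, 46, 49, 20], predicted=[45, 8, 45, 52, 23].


Squared errors: (44-45)²=1, (11-8)²=9, (46-45)²=1, (49-52)²=9, (20-23)²=9
Sum = 29
MSE = 29/5 = 29/5

29/5


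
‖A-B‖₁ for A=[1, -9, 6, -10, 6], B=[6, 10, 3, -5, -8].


d = |1-6| + |-9-10| + |6-3| + |-10+ 5| + |6+ 8|
  = 5 + 19 + 3 + 5 + 14
  = 46

46


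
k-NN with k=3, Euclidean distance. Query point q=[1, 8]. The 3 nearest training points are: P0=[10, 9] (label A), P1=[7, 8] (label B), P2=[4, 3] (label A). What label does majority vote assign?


d(q,P0) = 9.0554  (label A)
d(q,P1) = 6.0  (label B)
d(q,P2) = 5.831  (label A)
Votes: A=2, B=1
Majority → A

A


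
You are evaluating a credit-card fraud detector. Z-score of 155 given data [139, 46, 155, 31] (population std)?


μ = 92.75, σ = 54.8013
z = (155 - 92.75)/54.8013 = 1.1359

1.1359


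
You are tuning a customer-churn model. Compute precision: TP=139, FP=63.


Precision = TP/(TP+FP)
= 139/(139+63)
= 139/202 = 68.81%

68.81%


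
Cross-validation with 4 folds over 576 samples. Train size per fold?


Fold size = 576/4 = 144
Training per fold = 576 - 144 = 432

432


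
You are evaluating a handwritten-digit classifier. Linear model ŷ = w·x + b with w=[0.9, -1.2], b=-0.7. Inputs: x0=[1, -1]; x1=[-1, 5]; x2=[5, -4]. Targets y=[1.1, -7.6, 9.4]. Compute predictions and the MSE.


ŷ0 = (0.9)·(1) + (-1.2)·(-1) - 0.7 = 1.4
ŷ1 = (0.9)·(-1) + (-1.2)·(5) - 0.7 = -7.6
ŷ2 = (0.9)·(5) + (-1.2)·(-4) - 0.7 = 8.6
errors² = [0.09, 0.0, 0.64]
MSE = 0.7300/3 = 0.2433

0.2433


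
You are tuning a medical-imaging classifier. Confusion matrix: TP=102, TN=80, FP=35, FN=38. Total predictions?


Total = TP + TN + FP + FN
= 102 + 80 + 35 + 38
= 255
(Predicted positive: 137, predicted negative: 118)

255


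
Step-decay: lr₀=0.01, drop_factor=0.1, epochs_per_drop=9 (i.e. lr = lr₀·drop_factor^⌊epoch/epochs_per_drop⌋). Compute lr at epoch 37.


n_drops = ⌊37/9⌋ = 4
lr = 0.01·0.1^4 = 0.01·0.0001 = 0.000001

0.000001


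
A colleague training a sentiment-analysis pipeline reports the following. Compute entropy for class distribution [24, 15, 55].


Probabilities: [24/94, 15/94, 55/94] ≈ [0.2553, 0.1596, 0.5851]
H = -((24/94)·log₂(24/94) + (15/94)·log₂(15/94) + (55/94)·log₂(55/94))
  = 1.3778 bits

1.3778 bits


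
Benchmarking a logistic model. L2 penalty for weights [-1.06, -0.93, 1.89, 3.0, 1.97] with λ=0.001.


‖w‖₂² = (-1.06)² + (-0.93)² + (1.89)² + (3.0)² + (1.97)²
     = 1.1236 + 0.8649 + 3.5721 + 9 + 3.8809
     = 18.4415
λ·‖w‖₂² = 0.001·18.4415 = 0.018442

0.018442


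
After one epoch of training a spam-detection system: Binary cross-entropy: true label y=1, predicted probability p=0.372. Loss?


BCE = -[y·ln(p) + (1-y)·ln(1-p)]
= -1·ln(0.372) - 0
= -ln(0.372) = 0.9889

0.9889


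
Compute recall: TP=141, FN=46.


Recall = TP/(TP+FN)
= 141/(141+46)
= 141/187 = 75.4%

75.4%


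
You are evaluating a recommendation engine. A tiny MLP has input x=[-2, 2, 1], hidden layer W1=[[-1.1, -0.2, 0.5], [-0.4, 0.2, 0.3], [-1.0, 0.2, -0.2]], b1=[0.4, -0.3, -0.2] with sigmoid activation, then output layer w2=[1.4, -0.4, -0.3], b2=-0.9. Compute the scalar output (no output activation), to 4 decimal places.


z1[0] = (-1.1)·(-2) + (-0.2)·(2) + (0.5)·(1) + 0.4 = 2.7
z1[1] = (-0.4)·(-2) + (0.2)·(2) + (0.3)·(1) - 0.3 = 1.2
z1[2] = (-1.0)·(-2) + (0.2)·(2) + (-0.2)·(1) - 0.2 = 2.0
h = sigmoid(z1) = [0.937, 0.7685, 0.8808]
output = (1.4)·(0.937) + (-0.4)·(0.7685) + (-0.3)·(0.8808) - 0.9 = -0.1598

-0.1598


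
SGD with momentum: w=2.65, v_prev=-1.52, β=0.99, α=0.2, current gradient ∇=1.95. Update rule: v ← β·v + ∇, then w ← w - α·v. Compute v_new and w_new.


v_new = 0.99·-1.52 + 1.95 = -1.5048 + 1.95 = 0.4452
w_new = 2.65 - 0.2·0.4452 = 2.65 - 0.08904 = 2.56096

v_new=0.4452, w_new=2.56096


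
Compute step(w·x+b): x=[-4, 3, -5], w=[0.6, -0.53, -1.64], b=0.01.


z = (-4)·(0.6) + (3)·(-0.53) + (-5)·(-1.64) + 0.01
  = 4.22
step(z) = 1 (z≥0)

1


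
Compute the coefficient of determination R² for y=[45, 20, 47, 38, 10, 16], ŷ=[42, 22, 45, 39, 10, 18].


ȳ = 29.3333
SS_res = Σ(y-ŷ)² = 22
SS_tot = Σ(y-ȳ)² = 1271.33
R² = 1 - SS_res/SS_tot = 1 - 0.0173 = 0.9827

0.9827


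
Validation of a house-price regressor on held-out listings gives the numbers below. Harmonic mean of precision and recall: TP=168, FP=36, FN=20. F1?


Precision = 168/204 = 0.8235
Recall = 168/188 = 0.8936
F1 = 2·P·R/(P+R) = 2·TP/(2·TP+FP+FN) = 336/(336+36+20) = 336/392 = 0.8571

0.8571


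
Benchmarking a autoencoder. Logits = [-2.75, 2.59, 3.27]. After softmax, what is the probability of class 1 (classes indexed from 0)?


Exponentials: e^-2.75=0.0639, e^2.59=13.3298, e^3.27=26.3113
Sum = 39.705
Softmax = [0.0016, 0.3357, 0.6627]
p[1] = 13.3298/39.705 = 0.3357

0.3357


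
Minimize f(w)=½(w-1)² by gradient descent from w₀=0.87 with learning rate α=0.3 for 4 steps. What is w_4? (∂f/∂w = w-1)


step 1: grad = 0.87-1 = -0.13; w = 0.87 - 0.3·(-0.13) = 0.909
step 2: grad = 0.909-1 = -0.091; w = 0.909 - 0.3·(-0.091) = 0.9363
step 3: grad = 0.9363-1 = -0.0637; w = 0.9363 - 0.3·(-0.0637) = 0.95541
step 4: grad = 0.95541-1 = -0.04459; w = 0.95541 - 0.3·(-0.04459) = 0.968787

0.968787


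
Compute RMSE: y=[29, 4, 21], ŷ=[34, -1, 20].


MSE = 51/3 = 17
RMSE = √(51/3) = 4.1231

4.1231


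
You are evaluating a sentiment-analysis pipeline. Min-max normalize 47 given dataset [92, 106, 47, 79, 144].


min=47, max=144
(47-47)/(144-47) = 0/97 = 0.0

0.0


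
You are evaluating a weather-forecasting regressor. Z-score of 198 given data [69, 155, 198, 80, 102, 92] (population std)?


μ = 116, σ = 45.6837
z = (198 - 116)/45.6837 = 1.795

1.795


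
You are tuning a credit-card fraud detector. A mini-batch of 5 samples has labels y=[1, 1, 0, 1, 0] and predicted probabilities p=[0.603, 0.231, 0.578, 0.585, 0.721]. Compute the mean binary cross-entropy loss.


L[0] = -ln(0.603) = 0.5058
L[1] = -ln(0.231) = 1.4653
L[2] = -ln(1-0.578) = -ln(0.422) = 0.8627
L[3] = -ln(0.585) = 0.5361
L[4] = -ln(1-0.721) = -ln(0.279) = 1.2765
mean = (0.5058 + 1.4653 + 0.8627 + 0.5361 + 1.2765)/5 = 0.9293

0.9293


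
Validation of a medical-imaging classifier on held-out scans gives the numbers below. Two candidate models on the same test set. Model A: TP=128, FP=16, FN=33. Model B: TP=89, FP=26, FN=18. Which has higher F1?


Model A: P=128/144=0.8889, R=128/161=0.795, F1=2PR/(P+R)=2TP/(2TP+FP+FN)=256/305=0.8393
Model B: P=89/115=0.7739, R=89/107=0.8318, F1=2PR/(P+R)=2TP/(2TP+FP+FN)=178/222=0.8018
0.8393 > 0.8018 → Model A

Model A


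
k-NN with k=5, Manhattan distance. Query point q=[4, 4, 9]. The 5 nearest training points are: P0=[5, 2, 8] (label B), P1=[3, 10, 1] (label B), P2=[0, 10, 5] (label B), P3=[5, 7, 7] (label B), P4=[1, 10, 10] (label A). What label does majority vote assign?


d(q,P0) = 4  (label B)
d(q,P1) = 15  (label B)
d(q,P2) = 14  (label B)
d(q,P3) = 6  (label B)
d(q,P4) = 10  (label A)
Votes: A=1, B=4
Majority → B

B


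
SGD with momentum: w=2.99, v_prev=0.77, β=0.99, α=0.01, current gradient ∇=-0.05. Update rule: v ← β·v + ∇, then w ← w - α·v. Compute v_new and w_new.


v_new = 0.99·0.77 - 0.05 = 0.7623 - 0.05 = 0.7123
w_new = 2.99 - 0.01·0.7123 = 2.99 - 0.007123 = 2.982877

v_new=0.7123, w_new=2.982877


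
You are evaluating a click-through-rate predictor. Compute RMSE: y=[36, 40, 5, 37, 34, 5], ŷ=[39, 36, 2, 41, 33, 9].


MSE = 67/6 = 11.1667
RMSE = √(67/6) = 3.3417

3.3417


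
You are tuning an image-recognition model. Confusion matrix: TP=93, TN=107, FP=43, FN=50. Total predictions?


Total = TP + TN + FP + FN
= 93 + 107 + 43 + 50
= 293
(Predicted positive: 136, predicted negative: 157)

293


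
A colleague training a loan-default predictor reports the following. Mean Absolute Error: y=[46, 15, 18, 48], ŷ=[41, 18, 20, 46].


Absolute errors: |46-41|=5, |15-18|=3, |18-20|=2, |48-46|=2
Sum = 12
MAE = 12/4 = 3

3


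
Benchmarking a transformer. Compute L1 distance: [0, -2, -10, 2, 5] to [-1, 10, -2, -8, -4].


d = |0+ 1| + |-2-10| + |-10+ 2| + |2+ 8| + |5+ 4|
  = 1 + 12 + 8 + 10 + 9
  = 40

40


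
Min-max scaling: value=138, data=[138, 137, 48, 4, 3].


min=3, max=138
(138-3)/(138-3) = 135/135 = 1.0

1.0


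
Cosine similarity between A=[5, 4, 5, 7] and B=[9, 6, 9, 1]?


A·B = 5·9 + 4·6 + 5·9 + 7·1 = 121
‖A‖ = √115 = 10.7238, ‖B‖ = √199 = 14.1067
cos = 121/(√115·√199) = 121/√22885 = 0.7999

0.7999


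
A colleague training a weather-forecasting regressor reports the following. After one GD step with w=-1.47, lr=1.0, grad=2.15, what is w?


w_new = w - α·∇
= -1.47 - 1.0·2.15
= -1.47 - 2.15
= -3.62

-3.62


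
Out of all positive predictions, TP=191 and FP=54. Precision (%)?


Precision = TP/(TP+FP)
= 191/(191+54)
= 191/245 = 77.96%

77.96%


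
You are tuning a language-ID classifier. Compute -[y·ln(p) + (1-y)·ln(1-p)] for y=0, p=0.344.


BCE = -[y·ln(p) + (1-y)·ln(1-p)]
= -0 - 1·ln(1-0.344)
= -ln(0.656) = 0.4216

0.4216


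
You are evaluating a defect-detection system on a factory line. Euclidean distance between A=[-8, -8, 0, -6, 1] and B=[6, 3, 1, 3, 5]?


d = √((-8-6)² + (-8-3)² + (0-1)² + (-6-3)² + (1-5)²)
  = √(196 + 121 + 1 + 81 + 16)
  = √415 = 20.3715

20.3715


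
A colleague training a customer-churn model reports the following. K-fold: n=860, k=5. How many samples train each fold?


Fold size = 860/5 = 172
Training per fold = 860 - 172 = 688

688


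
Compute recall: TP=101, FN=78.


Recall = TP/(TP+FN)
= 101/(101+78)
= 101/179 = 56.42%

56.42%


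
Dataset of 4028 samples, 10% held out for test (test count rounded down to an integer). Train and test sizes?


Test = ⌊4028·10/100⌋ = 402
Train = 4028 - 402 = 3626

Train: 3626, Test: 402


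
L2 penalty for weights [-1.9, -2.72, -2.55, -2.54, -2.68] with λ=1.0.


‖w‖₂² = (-1.9)² + (-2.72)² + (-2.55)² + (-2.54)² + (-2.68)²
     = 3.61 + 7.3984 + 6.5025 + 6.4516 + 7.1824
     = 31.1449
λ·‖w‖₂² = 1.0·31.1449 = 31.1449

31.1449


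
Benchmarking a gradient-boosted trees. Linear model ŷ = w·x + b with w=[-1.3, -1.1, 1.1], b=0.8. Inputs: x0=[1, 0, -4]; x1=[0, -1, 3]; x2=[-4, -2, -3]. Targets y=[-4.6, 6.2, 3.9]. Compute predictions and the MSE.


ŷ0 = (-1.3)·(1) + (-1.1)·(0) + (1.1)·(-4) + 0.8 = -4.9
ŷ1 = (-1.3)·(0) + (-1.1)·(-1) + (1.1)·(3) + 0.8 = 5.2
ŷ2 = (-1.3)·(-4) + (-1.1)·(-2) + (1.1)·(-3) + 0.8 = 4.9
errors² = [0.09, 1.0, 1.0]
MSE = 2.0900/3 = 0.6967

0.6967


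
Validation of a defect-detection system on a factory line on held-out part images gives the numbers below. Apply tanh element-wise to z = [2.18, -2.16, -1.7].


tanh(2.18) = 0.9748
tanh(-2.16) = -0.9737
tanh(-1.7) = -0.9354
result = [0.9748, -0.9737, -0.9354]

[0.9748, -0.9737, -0.9354]


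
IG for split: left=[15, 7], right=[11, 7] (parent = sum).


Parent = [26, 14], H_parent = 0.9341
H_left = 0.9024 (n=22), H_right = 0.9641 (n=18)
H_children = (22/40)·0.9024 + (18/40)·0.9641 = 0.9302
IG = 0.9341 - 0.9302 = 0.0039

0.0039


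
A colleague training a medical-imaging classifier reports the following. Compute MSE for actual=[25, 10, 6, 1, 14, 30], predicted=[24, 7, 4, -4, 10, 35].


Squared errors: (25-24)²=1, (10-7)²=9, (6-4)²=4, (1+ 4)²=25, (14-10)²=16, (30-35)²=25
Sum = 80
MSE = 80/6 = 40/3

40/3


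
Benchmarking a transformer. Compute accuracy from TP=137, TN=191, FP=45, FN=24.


Accuracy = (TP+TN)/(TP+TN+FP+FN)
= (137+191)/(397)
= 328/397 = 82.62%

82.62%


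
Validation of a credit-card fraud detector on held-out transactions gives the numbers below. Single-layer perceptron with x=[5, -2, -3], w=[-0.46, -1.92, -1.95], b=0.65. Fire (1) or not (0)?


z = (5)·(-0.46) + (-2)·(-1.92) + (-3)·(-1.95) + 0.65
  = 8.04
step(z) = 1 (z≥0)

1


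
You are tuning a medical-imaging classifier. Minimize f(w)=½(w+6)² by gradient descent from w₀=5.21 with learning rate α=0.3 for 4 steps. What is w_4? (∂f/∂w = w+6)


step 1: grad = 5.21+6 = 11.21; w = 5.21 - 0.3·(11.21) = 1.847
step 2: grad = 1.847+6 = 7.847; w = 1.847 - 0.3·(7.847) = -0.5071
step 3: grad = -0.5071+6 = 5.4929; w = -0.5071 - 0.3·(5.4929) = -2.15497
step 4: grad = -2.15497+6 = 3.84503; w = -2.15497 - 0.3·(3.84503) = -3.308479

-3.308479


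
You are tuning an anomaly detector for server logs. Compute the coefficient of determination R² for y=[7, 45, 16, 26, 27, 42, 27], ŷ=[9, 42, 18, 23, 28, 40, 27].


ȳ = 27.1429
SS_res = Σ(y-ŷ)² = 31
SS_tot = Σ(y-ȳ)² = 1070.86
R² = 1 - SS_res/SS_tot = 1 - 0.0289 = 0.9711

0.9711


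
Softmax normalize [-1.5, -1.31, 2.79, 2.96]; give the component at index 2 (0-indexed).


Exponentials: e^-1.5=0.2231, e^-1.31=0.2698, e^2.79=16.281, e^2.96=19.298
Sum = 36.0719
Softmax = [0.0062, 0.0075, 0.4513, 0.535]
p[2] = 16.281/36.0719 = 0.4513

0.4513


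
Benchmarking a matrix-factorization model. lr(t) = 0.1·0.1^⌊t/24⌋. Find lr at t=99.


n_drops = ⌊99/24⌋ = 4
lr = 0.1·0.1^4 = 0.1·0.0001 = 0.00001

0.00001


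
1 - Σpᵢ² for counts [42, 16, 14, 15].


Probabilities: [42/87, 16/87, 14/87, 15/87] ≈ [0.4828, 0.1839, 0.1609, 0.1724]
Σpᵢ² = (1764 + 256 + 196 + 225)/87² = 2441/7569
Gini = 1 - Σpᵢ² = 1 - 2441/7569 = 0.6775

0.6775


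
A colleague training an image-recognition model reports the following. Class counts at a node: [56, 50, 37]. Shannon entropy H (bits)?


Probabilities: [56/143, 50/143, 37/143] ≈ [0.3916, 0.3497, 0.2587]
H = -((56/143)·log₂(56/143) + (50/143)·log₂(50/143) + (37/143)·log₂(37/143))
  = 1.5644 bits

1.5644 bits


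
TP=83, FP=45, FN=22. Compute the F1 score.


Precision = 83/128 = 0.6484
Recall = 83/105 = 0.7905
F1 = 2·P·R/(P+R) = 2·TP/(2·TP+FP+FN) = 166/(166+45+22) = 166/233 = 0.7124

0.7124


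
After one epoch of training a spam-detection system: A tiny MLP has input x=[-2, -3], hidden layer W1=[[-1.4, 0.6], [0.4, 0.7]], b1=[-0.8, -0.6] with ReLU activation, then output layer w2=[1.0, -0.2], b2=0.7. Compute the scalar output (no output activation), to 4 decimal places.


z1[0] = (-1.4)·(-2) + (0.6)·(-3) - 0.8 = 0.2
z1[1] = (0.4)·(-2) + (0.7)·(-3) - 0.6 = -3.5
h = ReLU(z1) = [0.2, 0.0]
output = (1.0)·(0.2) + (-0.2)·(0.0) + 0.7 = 0.9

0.9


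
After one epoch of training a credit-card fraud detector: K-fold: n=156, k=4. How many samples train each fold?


Fold size = 156/4 = 39
Training per fold = 156 - 39 = 117

117


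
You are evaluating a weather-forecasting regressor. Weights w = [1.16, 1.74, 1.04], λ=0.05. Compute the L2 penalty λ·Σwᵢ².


‖w‖₂² = (1.16)² + (1.74)² + (1.04)²
     = 1.3456 + 3.0276 + 1.0816
     = 5.4548
λ·‖w‖₂² = 0.05·5.4548 = 0.27274

0.27274


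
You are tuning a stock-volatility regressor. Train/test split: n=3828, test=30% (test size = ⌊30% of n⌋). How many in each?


Test = ⌊3828·30/100⌋ = 1148
Train = 3828 - 1148 = 2680

Train: 2680, Test: 1148


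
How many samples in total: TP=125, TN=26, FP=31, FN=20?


Total = TP + TN + FP + FN
= 125 + 26 + 31 + 20
= 202
(Predicted positive: 156, predicted negative: 46)

202


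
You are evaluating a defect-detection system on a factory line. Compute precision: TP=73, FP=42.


Precision = TP/(TP+FP)
= 73/(73+42)
= 73/115 = 63.48%

63.48%


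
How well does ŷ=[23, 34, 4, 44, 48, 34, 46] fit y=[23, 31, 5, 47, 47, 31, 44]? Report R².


ȳ = 32.5714
SS_res = Σ(y-ŷ)² = 33
SS_tot = Σ(y-ȳ)² = 1403.71
R² = 1 - SS_res/SS_tot = 1 - 0.0235 = 0.9765

0.9765


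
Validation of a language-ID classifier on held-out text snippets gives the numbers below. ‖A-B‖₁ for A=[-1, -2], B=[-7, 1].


d = |-1+ 7| + |-2-1|
  = 6 + 3
  = 9

9


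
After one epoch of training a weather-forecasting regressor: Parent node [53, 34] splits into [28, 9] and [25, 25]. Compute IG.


Parent = [53, 34], H_parent = 0.9653
H_left = 0.8004 (n=37), H_right = 1 (n=50)
H_children = (37/87)·0.8004 + (50/87)·1 = 0.9151
IG = 0.9653 - 0.9151 = 0.0502

0.0502


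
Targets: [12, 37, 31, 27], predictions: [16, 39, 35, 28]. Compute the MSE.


Squared errors: (12-16)²=16, (37-39)²=4, (31-35)²=16, (27-28)²=1
Sum = 37
MSE = 37/4 = 37/4

37/4


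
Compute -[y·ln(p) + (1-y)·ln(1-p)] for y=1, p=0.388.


BCE = -[y·ln(p) + (1-y)·ln(1-p)]
= -1·ln(0.388) - 0
= -ln(0.388) = 0.9467

0.9467


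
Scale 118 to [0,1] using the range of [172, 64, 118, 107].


min=64, max=172
(118-64)/(172-64) = 54/108 = 0.5

0.5


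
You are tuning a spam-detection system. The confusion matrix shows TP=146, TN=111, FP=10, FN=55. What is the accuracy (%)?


Accuracy = (TP+TN)/(TP+TN+FP+FN)
= (146+111)/(322)
= 257/322 = 79.81%

79.81%


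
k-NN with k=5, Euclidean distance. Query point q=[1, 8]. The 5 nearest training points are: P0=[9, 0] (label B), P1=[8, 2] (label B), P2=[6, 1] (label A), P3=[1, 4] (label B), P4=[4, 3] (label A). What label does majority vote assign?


d(q,P0) = 11.3137  (label B)
d(q,P1) = 9.2195  (label B)
d(q,P2) = 8.6023  (label A)
d(q,P3) = 4.0  (label B)
d(q,P4) = 5.831  (label A)
Votes: A=2, B=3
Majority → B

B


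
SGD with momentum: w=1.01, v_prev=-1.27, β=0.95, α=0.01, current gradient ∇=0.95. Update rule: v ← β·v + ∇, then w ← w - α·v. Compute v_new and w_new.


v_new = 0.95·-1.27 + 0.95 = -1.2065 + 0.95 = -0.2565
w_new = 1.01 - 0.01·-0.2565 = 1.01 + 0.002565 = 1.012565

v_new=-0.2565, w_new=1.012565


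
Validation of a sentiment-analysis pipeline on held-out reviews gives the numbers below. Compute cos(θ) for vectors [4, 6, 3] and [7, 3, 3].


A·B = 4·7 + 6·3 + 3·3 = 55
‖A‖ = √61 = 7.8102, ‖B‖ = √67 = 8.1854
cos = 55/(√61·√67) = 55/√4087 = 0.8603

0.8603


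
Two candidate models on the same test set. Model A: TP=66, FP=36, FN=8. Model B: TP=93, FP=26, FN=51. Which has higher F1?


Model A: P=66/102=0.6471, R=66/74=0.8919, F1=2PR/(P+R)=2TP/(2TP+FP+FN)=132/176=0.75
Model B: P=93/119=0.7815, R=93/144=0.6458, F1=2PR/(P+R)=2TP/(2TP+FP+FN)=186/263=0.7072
0.75 > 0.7072 → Model A

Model A


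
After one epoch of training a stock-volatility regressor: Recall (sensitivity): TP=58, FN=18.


Recall = TP/(TP+FN)
= 58/(58+18)
= 58/76 = 76.32%

76.32%


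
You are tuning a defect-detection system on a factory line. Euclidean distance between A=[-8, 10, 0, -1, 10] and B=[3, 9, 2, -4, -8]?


d = √((-8-3)² + (10-9)² + (0-2)² + (-1+ 4)² + (10+ 8)²)
  = √(121 + 1 + 4 + 9 + 324)
  = √459 = 21.4243

21.4243


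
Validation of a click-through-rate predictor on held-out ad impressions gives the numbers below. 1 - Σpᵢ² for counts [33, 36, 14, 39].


Probabilities: [33/122, 36/122, 14/122, 39/122] ≈ [0.2705, 0.2951, 0.1148, 0.3197]
Σpᵢ² = (1089 + 1296 + 196 + 1521)/122² = 4102/14884
Gini = 1 - Σpᵢ² = 1 - 4102/14884 = 0.7244

0.7244


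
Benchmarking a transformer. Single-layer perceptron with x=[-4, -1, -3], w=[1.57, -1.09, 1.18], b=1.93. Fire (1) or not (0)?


z = (-4)·(1.57) + (-1)·(-1.09) + (-3)·(1.18) + 1.93
  = -6.8
step(z) = 0 (z<0)

0


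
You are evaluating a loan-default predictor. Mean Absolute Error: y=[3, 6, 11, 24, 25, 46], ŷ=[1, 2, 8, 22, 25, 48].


Absolute errors: |3-1|=2, |6-2|=4, |11-8|=3, |24-22|=2, |25-25|=0, |46-48|=2
Sum = 13
MAE = 13/6 = 13/6

13/6


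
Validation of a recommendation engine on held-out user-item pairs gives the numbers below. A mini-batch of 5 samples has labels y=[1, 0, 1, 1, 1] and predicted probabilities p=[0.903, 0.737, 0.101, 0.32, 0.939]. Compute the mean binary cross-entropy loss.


L[0] = -ln(0.903) = 0.102
L[1] = -ln(1-0.737) = -ln(0.263) = 1.3356
L[2] = -ln(0.101) = 2.2926
L[3] = -ln(0.32) = 1.1394
L[4] = -ln(0.939) = 0.0629
mean = (0.102 + 1.3356 + 2.2926 + 1.1394 + 0.0629)/5 = 0.9865

0.9865


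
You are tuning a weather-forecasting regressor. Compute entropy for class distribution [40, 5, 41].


Probabilities: [40/86, 5/86, 41/86] ≈ [0.4651, 0.0581, 0.4767]
H = -((40/86)·log₂(40/86) + (5/86)·log₂(5/86) + (41/86)·log₂(41/86))
  = 1.2618 bits

1.2618 bits


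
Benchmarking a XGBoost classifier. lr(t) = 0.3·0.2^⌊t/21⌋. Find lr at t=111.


n_drops = ⌊111/21⌋ = 5
lr = 0.3·0.2^5 = 0.3·0.00032 = 0.000096

0.000096


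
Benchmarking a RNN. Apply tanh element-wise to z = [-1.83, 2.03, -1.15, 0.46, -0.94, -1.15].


tanh(-1.83) = -0.9498
tanh(2.03) = 0.9661
tanh(-1.15) = -0.8178
tanh(0.46) = 0.4301
tanh(-0.94) = -0.7352
tanh(-1.15) = -0.8178
result = [-0.9498, 0.9661, -0.8178, 0.4301, -0.7352, -0.8178]

[-0.9498, 0.9661, -0.8178, 0.4301, -0.7352, -0.8178]


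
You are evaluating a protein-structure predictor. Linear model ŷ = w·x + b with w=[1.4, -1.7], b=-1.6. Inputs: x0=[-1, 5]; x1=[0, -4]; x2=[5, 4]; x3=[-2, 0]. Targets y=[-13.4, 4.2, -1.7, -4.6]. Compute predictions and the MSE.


ŷ0 = (1.4)·(-1) + (-1.7)·(5) - 1.6 = -11.5
ŷ1 = (1.4)·(0) + (-1.7)·(-4) - 1.6 = 5.2
ŷ2 = (1.4)·(5) + (-1.7)·(4) - 1.6 = -1.4
ŷ3 = (1.4)·(-2) + (-1.7)·(0) - 1.6 = -4.4
errors² = [3.61, 1.0, 0.09, 0.04]
MSE = 4.7400/4 = 1.185

1.185


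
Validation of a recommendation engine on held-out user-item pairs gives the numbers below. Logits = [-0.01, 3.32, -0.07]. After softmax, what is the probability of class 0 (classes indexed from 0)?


Exponentials: e^-0.01=0.99, e^3.32=27.6604, e^-0.07=0.9324
Sum = 29.5828
Softmax = [0.0335, 0.935, 0.0315]
p[0] = 0.99/29.5828 = 0.0335

0.0335


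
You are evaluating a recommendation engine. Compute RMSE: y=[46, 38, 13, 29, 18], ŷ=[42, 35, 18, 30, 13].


MSE = 76/5 = 15.2
RMSE = √(76/5) = 3.8987

3.8987


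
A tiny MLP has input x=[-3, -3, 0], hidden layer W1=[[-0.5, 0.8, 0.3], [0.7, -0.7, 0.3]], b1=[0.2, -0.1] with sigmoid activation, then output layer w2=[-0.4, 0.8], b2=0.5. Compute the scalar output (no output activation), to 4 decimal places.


z1[0] = (-0.5)·(-3) + (0.8)·(-3) + (0.3)·(0) + 0.2 = -0.7
z1[1] = (0.7)·(-3) + (-0.7)·(-3) + (0.3)·(0) - 0.1 = -0.1
h = sigmoid(z1) = [0.3318, 0.475]
output = (-0.4)·(0.3318) + (0.8)·(0.475) + 0.5 = 0.7473

0.7473


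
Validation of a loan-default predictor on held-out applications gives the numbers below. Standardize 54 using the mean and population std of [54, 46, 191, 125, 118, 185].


μ = 119.8333, σ = 56.4607
z = (54 - 119.8333)/56.4607 = -1.166

-1.166


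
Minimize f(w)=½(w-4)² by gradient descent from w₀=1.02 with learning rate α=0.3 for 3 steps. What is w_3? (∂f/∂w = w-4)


step 1: grad = 1.02-4 = -2.98; w = 1.02 - 0.3·(-2.98) = 1.914
step 2: grad = 1.914-4 = -2.086; w = 1.914 - 0.3·(-2.086) = 2.5398
step 3: grad = 2.5398-4 = -1.4602; w = 2.5398 - 0.3·(-1.4602) = 2.97786

2.97786


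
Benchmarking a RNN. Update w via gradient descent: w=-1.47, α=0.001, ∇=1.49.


w_new = w - α·∇
= -1.47 - 0.001·1.49
= -1.47 - 0.00149
= -1.47149

-1.47149


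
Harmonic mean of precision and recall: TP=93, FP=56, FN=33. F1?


Precision = 93/149 = 0.6242
Recall = 93/126 = 0.7381
F1 = 2·P·R/(P+R) = 2·TP/(2·TP+FP+FN) = 186/(186+56+33) = 186/275 = 0.6764

0.6764


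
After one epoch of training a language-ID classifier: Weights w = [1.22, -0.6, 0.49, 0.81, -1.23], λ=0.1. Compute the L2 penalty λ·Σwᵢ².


‖w‖₂² = (1.22)² + (-0.6)² + (0.49)² + (0.81)² + (-1.23)²
     = 1.4884 + 0.36 + 0.2401 + 0.6561 + 1.5129
     = 4.2575
λ·‖w‖₂² = 0.1·4.2575 = 0.42575

0.42575


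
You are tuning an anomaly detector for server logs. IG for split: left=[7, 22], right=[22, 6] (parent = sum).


Parent = [29, 28], H_parent = 0.9998
H_left = 0.7973 (n=29), H_right = 0.7496 (n=28)
H_children = (29/57)·0.7973 + (28/57)·0.7496 = 0.7739
IG = 0.9998 - 0.7739 = 0.2259

0.2259


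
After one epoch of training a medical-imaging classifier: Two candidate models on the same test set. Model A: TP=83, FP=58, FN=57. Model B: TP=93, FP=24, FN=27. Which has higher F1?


Model A: P=83/141=0.5887, R=83/140=0.5929, F1=2PR/(P+R)=2TP/(2TP+FP+FN)=166/281=0.5907
Model B: P=93/117=0.7949, R=93/120=0.775, F1=2PR/(P+R)=2TP/(2TP+FP+FN)=186/237=0.7848
0.5907 < 0.7848 → Model B

Model B


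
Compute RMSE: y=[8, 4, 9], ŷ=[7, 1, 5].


MSE = 26/3 = 8.6667
RMSE = √(26/3) = 2.9439

2.9439


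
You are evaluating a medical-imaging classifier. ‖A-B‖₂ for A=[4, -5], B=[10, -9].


d = √((4-10)² + (-5+ 9)²)
  = √(36 + 16)
  = √52 = 7.2111

7.2111


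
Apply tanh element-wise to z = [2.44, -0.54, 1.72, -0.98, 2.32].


tanh(2.44) = 0.9849
tanh(-0.54) = -0.493
tanh(1.72) = 0.9379
tanh(-0.98) = -0.7531
tanh(2.32) = 0.9809
result = [0.9849, -0.493, 0.9379, -0.7531, 0.9809]

[0.9849, -0.493, 0.9379, -0.7531, 0.9809]


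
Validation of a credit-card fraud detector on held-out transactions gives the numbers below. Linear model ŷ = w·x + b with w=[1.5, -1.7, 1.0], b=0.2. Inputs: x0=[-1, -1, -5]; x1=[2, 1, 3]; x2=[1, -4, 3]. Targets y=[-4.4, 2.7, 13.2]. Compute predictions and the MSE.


ŷ0 = (1.5)·(-1) + (-1.7)·(-1) + (1.0)·(-5) + 0.2 = -4.6
ŷ1 = (1.5)·(2) + (-1.7)·(1) + (1.0)·(3) + 0.2 = 4.5
ŷ2 = (1.5)·(1) + (-1.7)·(-4) + (1.0)·(3) + 0.2 = 11.5
errors² = [0.04, 3.24, 2.89]
MSE = 6.1700/3 = 2.0567

2.0567


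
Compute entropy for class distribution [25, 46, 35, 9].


Probabilities: [25/115, 46/115, 35/115, 9/115] ≈ [0.2174, 0.4, 0.3043, 0.0783]
H = -((25/115)·log₂(25/115) + (46/115)·log₂(46/115) + (35/115)·log₂(35/115) + (9/115)·log₂(9/115))
  = 1.8174 bits

1.8174 bits


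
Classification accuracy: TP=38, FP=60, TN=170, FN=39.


Accuracy = (TP+TN)/(TP+TN+FP+FN)
= (38+170)/(307)
= 208/307 = 67.75%

67.75%


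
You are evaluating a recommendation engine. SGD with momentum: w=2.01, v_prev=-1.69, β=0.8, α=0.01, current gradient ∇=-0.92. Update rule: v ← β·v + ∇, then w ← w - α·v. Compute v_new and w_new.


v_new = 0.8·-1.69 - 0.92 = -1.352 - 0.92 = -2.272
w_new = 2.01 - 0.01·-2.272 = 2.01 + 0.02272 = 2.03272

v_new=-2.272, w_new=2.03272


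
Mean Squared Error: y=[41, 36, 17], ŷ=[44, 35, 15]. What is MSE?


Squared errors: (41-44)²=9, (36-35)²=1, (17-15)²=4
Sum = 14
MSE = 14/3 = 14/3

14/3


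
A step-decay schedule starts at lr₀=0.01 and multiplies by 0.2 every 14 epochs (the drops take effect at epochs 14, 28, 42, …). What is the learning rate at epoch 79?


n_drops = ⌊79/14⌋ = 5
lr = 0.01·0.2^5 = 0.01·0.00032 = 0.0000032

0.0000032


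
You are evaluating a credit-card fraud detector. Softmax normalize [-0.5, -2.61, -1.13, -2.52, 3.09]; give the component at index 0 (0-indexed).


Exponentials: e^-0.5=0.6065, e^-2.61=0.0735, e^-1.13=0.323, e^-2.52=0.0805, e^3.09=21.9771
Sum = 23.0606
Softmax = [0.0263, 0.0032, 0.014, 0.0035, 0.953]
p[0] = 0.6065/23.0606 = 0.0263

0.0263
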